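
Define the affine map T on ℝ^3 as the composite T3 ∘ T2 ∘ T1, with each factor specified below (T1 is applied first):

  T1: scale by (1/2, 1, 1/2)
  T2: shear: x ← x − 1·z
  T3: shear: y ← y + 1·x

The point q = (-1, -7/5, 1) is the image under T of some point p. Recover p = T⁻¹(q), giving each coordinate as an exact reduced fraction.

p = (0, -2/5, 2)

T1 = [1/2 0 0 0; 0 1 0 0; 0 0 1/2 0; 0 0 0 1]
T2·T1 = [1/2 0 -1/2 0; 0 1 0 0; 0 0 1/2 0; 0 0 0 1]
T3·…·T1 = [1/2 0 -1/2 0; 1/2 1 -1/2 0; 0 0 1/2 0; 0 0 0 1]
det M = 1/4; M⁻¹ = [2 0 2 0; -1 1 0 0; 0 0 2 0; 0 0 0 1]
M⁻¹ · (-1, -7/5, 1)ᵀ = (0, -2/5, 2)ᵀ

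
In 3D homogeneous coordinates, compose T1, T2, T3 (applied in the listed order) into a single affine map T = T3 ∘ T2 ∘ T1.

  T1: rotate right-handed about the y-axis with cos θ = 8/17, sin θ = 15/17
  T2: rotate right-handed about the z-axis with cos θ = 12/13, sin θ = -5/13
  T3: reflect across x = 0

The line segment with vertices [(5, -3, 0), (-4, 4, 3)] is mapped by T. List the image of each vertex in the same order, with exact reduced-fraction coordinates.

T1 rotate right-handed about the y-axis with cos θ = 8/17, sin θ = 15/17: (5, -3, 0) → (40/17, -3, -75/17); (-4, 4, 3) → (13/17, 4, 84/17)
T2 rotate right-handed about the z-axis with cos θ = 12/13, sin θ = -5/13: (40/17, -3, -75/17) → (225/221, -812/221, -75/17); (13/17, 4, 84/17) → (496/221, 751/221, 84/17)
T3 reflect across x = 0: (225/221, -812/221, -75/17) → (-225/221, -812/221, -75/17); (496/221, 751/221, 84/17) → (-496/221, 751/221, 84/17)

image vertices: (-225/221, -812/221, -75/17), (-496/221, 751/221, 84/17)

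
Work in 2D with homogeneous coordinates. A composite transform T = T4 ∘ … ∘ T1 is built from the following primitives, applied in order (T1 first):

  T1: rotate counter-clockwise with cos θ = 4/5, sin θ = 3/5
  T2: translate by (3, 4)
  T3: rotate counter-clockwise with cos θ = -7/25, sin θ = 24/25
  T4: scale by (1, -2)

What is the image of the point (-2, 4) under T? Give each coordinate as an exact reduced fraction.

T(p) = (-137/25, 132/25)

T1 rotate counter-clockwise with cos θ = 4/5, sin θ = 3/5: (-2, 4) → (-4, 2)
T2 translate by (3, 4): (-4, 2) → (-1, 6)
T3 rotate counter-clockwise with cos θ = -7/25, sin θ = 24/25: (-1, 6) → (-137/25, -66/25)
T4 scale by (1, -2): (-137/25, -66/25) → (-137/25, 132/25)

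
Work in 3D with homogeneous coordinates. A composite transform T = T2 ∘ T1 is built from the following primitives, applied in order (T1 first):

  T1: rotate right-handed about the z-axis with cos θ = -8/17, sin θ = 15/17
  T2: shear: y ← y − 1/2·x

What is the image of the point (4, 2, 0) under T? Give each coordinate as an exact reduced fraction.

T(p) = (-62/17, 75/17, 0)

T1 rotate right-handed about the z-axis with cos θ = -8/17, sin θ = 15/17: (4, 2, 0) → (-62/17, 44/17, 0)
T2 shear: y ← y − 1/2·x: (-62/17, 44/17, 0) → (-62/17, 75/17, 0)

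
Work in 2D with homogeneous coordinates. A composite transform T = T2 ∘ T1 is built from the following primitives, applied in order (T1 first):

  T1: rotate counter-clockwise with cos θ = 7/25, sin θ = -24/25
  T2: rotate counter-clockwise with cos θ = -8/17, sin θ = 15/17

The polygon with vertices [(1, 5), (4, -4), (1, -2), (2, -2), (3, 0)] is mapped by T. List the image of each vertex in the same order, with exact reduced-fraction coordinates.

T1 rotate counter-clockwise with cos θ = 7/25, sin θ = -24/25: (1, 5) → (127/25, 11/25); (4, -4) → (-68/25, -124/25); (1, -2) → (-41/25, -38/25); (2, -2) → (-34/25, -62/25); (3, 0) → (21/25, -72/25)
T2 rotate counter-clockwise with cos θ = -8/17, sin θ = 15/17: (127/25, 11/25) → (-1181/425, 1817/425); (-68/25, -124/25) → (2404/425, -28/425); (-41/25, -38/25) → (898/425, -311/425); (-34/25, -62/25) → (1202/425, -14/425); (21/25, -72/25) → (912/425, 891/425)

image vertices: (-1181/425, 1817/425), (2404/425, -28/425), (898/425, -311/425), (1202/425, -14/425), (912/425, 891/425)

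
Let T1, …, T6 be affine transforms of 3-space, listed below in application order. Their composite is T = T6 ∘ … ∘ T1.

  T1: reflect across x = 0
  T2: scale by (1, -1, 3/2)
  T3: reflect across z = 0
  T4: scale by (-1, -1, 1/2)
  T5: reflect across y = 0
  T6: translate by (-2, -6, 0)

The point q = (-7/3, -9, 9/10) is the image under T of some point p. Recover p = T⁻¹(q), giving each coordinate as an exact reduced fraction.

T1 = [-1 0 0 0; 0 1 0 0; 0 0 1 0; 0 0 0 1]
T2·T1 = [-1 0 0 0; 0 -1 0 0; 0 0 3/2 0; 0 0 0 1]
T3·…·T1 = [-1 0 0 0; 0 -1 0 0; 0 0 -3/2 0; 0 0 0 1]
T4·…·T1 = [1 0 0 0; 0 1 0 0; 0 0 -3/4 0; 0 0 0 1]
T5·…·T1 = [1 0 0 0; 0 -1 0 0; 0 0 -3/4 0; 0 0 0 1]
T6·…·T1 = [1 0 0 -2; 0 -1 0 -6; 0 0 -3/4 0; 0 0 0 1]
det M = 3/4; M⁻¹ = [1 0 0 2; 0 -1 0 -6; 0 0 -4/3 0; 0 0 0 1]
M⁻¹ · (-7/3, -9, 9/10)ᵀ = (-1/3, 3, -6/5)ᵀ

p = (-1/3, 3, -6/5)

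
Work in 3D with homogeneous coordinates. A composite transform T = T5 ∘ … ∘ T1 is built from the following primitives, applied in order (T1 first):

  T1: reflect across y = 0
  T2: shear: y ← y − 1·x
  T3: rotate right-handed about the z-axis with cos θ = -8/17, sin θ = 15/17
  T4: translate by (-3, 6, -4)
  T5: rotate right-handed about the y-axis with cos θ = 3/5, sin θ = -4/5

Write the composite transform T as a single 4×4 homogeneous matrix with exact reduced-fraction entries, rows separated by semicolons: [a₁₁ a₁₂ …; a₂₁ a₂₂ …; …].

T = [21/85 9/17 -4/5 7/5; 23/17 8/17 0 6; 28/85 12/17 3/5 -24/5; 0 0 0 1]

T1 = [1 0 0 0; 0 -1 0 0; 0 0 1 0; 0 0 0 1]
T2·T1 = [1 0 0 0; -1 -1 0 0; 0 0 1 0; 0 0 0 1]
T3·…·T1 = [7/17 15/17 0 0; 23/17 8/17 0 0; 0 0 1 0; 0 0 0 1]
T4·…·T1 = [7/17 15/17 0 -3; 23/17 8/17 0 6; 0 0 1 -4; 0 0 0 1]
T5·…·T1 = [21/85 9/17 -4/5 7/5; 23/17 8/17 0 6; 28/85 12/17 3/5 -24/5; 0 0 0 1]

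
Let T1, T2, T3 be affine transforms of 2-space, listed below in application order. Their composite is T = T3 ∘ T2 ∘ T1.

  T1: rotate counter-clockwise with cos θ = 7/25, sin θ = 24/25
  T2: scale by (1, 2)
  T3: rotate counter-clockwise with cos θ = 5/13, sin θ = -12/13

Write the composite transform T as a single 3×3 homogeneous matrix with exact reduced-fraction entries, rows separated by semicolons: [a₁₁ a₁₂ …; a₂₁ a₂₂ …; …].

T1 = [7/25 -24/25 0; 24/25 7/25 0; 0 0 1]
T2·T1 = [7/25 -24/25 0; 48/25 14/25 0; 0 0 1]
T3·…·T1 = [47/25 48/325 0; 12/25 358/325 0; 0 0 1]

T = [47/25 48/325 0; 12/25 358/325 0; 0 0 1]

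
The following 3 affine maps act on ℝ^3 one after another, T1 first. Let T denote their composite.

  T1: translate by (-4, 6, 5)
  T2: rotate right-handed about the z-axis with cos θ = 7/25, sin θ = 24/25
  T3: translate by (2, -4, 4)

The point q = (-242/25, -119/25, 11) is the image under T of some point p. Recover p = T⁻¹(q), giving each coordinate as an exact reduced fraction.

T1 = [1 0 0 -4; 0 1 0 6; 0 0 1 5; 0 0 0 1]
T2·T1 = [7/25 -24/25 0 -172/25; 24/25 7/25 0 -54/25; 0 0 1 5; 0 0 0 1]
T3·…·T1 = [7/25 -24/25 0 -122/25; 24/25 7/25 0 -154/25; 0 0 1 9; 0 0 0 1]
det M = 1; M⁻¹ = [7/25 24/25 0 182/25; -24/25 7/25 0 -74/25; 0 0 1 -9; 0 0 0 1]
M⁻¹ · (-242/25, -119/25, 11)ᵀ = (0, 5, 2)ᵀ

p = (0, 5, 2)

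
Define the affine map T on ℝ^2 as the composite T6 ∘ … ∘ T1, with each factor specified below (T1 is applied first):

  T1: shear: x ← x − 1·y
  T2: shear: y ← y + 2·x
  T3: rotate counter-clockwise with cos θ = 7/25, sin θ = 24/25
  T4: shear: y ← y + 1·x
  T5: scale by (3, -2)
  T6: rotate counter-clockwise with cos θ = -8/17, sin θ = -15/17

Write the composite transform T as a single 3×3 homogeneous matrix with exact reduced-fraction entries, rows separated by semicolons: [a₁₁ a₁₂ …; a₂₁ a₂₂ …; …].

T1 = [1 -1 0; 0 1 0; 0 0 1]
T2·T1 = [1 -1 0; 2 -1 0; 0 0 1]
T3·…·T1 = [-41/25 17/25 0; 38/25 -31/25 0; 0 0 1]
T4·…·T1 = [-41/25 17/25 0; -3/25 -14/25 0; 0 0 1]
T5·…·T1 = [-123/25 51/25 0; 6/25 28/25 0; 0 0 1]
T6·…·T1 = [1074/425 12/425 0; 1797/425 -989/425 0; 0 0 1]

T = [1074/425 12/425 0; 1797/425 -989/425 0; 0 0 1]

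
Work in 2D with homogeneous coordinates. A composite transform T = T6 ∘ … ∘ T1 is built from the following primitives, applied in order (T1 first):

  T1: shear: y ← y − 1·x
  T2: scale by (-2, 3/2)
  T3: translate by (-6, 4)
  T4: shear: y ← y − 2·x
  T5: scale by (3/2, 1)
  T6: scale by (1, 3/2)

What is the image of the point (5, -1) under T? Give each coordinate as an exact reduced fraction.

T(p) = (-24, 81/2)

T1 shear: y ← y − 1·x: (5, -1) → (5, -6)
T2 scale by (-2, 3/2): (5, -6) → (-10, -9)
T3 translate by (-6, 4): (-10, -9) → (-16, -5)
T4 shear: y ← y − 2·x: (-16, -5) → (-16, 27)
T5 scale by (3/2, 1): (-16, 27) → (-24, 27)
T6 scale by (1, 3/2): (-24, 27) → (-24, 81/2)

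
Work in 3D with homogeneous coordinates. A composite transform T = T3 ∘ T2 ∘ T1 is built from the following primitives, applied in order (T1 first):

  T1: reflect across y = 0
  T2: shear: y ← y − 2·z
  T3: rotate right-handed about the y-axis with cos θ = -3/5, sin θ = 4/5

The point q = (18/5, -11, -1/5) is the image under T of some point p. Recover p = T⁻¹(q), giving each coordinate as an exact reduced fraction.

p = (-2, 5, 3)

T1 = [1 0 0 0; 0 -1 0 0; 0 0 1 0; 0 0 0 1]
T2·T1 = [1 0 0 0; 0 -1 -2 0; 0 0 1 0; 0 0 0 1]
T3·…·T1 = [-3/5 0 4/5 0; 0 -1 -2 0; -4/5 0 -3/5 0; 0 0 0 1]
det M = -1; M⁻¹ = [-3/5 0 -4/5 0; -8/5 -1 6/5 0; 4/5 0 -3/5 0; 0 0 0 1]
M⁻¹ · (18/5, -11, -1/5)ᵀ = (-2, 5, 3)ᵀ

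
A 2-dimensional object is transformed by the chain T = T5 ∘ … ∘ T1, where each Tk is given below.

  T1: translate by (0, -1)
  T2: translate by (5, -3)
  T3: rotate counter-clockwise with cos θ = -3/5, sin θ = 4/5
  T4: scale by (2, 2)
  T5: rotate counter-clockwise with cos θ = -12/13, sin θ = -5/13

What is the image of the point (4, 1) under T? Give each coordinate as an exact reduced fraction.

T(p) = (162/13, -186/13)

T1 translate by (0, -1): (4, 1) → (4, 0)
T2 translate by (5, -3): (4, 0) → (9, -3)
T3 rotate counter-clockwise with cos θ = -3/5, sin θ = 4/5: (9, -3) → (-3, 9)
T4 scale by (2, 2): (-3, 9) → (-6, 18)
T5 rotate counter-clockwise with cos θ = -12/13, sin θ = -5/13: (-6, 18) → (162/13, -186/13)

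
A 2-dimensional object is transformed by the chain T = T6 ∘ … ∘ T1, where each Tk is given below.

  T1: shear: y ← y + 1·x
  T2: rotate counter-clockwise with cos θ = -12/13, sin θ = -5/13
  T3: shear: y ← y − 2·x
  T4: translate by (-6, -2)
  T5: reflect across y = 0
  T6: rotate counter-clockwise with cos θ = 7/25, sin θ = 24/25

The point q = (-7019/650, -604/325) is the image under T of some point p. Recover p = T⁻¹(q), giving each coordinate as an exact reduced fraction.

T1 = [1 0 0; 1 1 0; 0 0 1]
T2·T1 = [-7/13 5/13 0; -17/13 -12/13 0; 0 0 1]
T3·…·T1 = [-7/13 5/13 0; -3/13 -22/13 0; 0 0 1]
T4·…·T1 = [-7/13 5/13 -6; -3/13 -22/13 -2; 0 0 1]
T5·…·T1 = [-7/13 5/13 -6; 3/13 22/13 2; 0 0 1]
T6·…·T1 = [-121/325 -493/325 -18/5; -147/325 274/325 -26/5; 0 0 1]
det M = -1; M⁻¹ = [-274/325 -493/325 -142/13; -147/325 121/325 4/13; 0 0 1]
M⁻¹ · (-7019/650, -604/325)ᵀ = (1, 9/2)ᵀ

p = (1, 9/2)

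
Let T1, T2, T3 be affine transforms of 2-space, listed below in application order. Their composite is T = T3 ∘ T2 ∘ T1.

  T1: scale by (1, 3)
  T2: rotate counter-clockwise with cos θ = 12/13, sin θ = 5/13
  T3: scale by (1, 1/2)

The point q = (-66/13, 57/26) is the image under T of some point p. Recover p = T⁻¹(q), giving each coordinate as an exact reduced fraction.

p = (-3, 2)

T1 = [1 0 0; 0 3 0; 0 0 1]
T2·T1 = [12/13 -15/13 0; 5/13 36/13 0; 0 0 1]
T3·…·T1 = [12/13 -15/13 0; 5/26 18/13 0; 0 0 1]
det M = 3/2; M⁻¹ = [12/13 10/13 0; -5/39 8/13 0; 0 0 1]
M⁻¹ · (-66/13, 57/26)ᵀ = (-3, 2)ᵀ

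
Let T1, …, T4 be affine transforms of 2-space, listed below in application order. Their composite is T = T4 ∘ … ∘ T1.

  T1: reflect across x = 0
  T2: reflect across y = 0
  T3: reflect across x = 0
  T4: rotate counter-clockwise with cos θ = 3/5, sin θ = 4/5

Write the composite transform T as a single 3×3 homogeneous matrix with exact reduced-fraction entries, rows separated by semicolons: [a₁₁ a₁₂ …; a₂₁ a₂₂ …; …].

T1 = [-1 0 0; 0 1 0; 0 0 1]
T2·T1 = [-1 0 0; 0 -1 0; 0 0 1]
T3·…·T1 = [1 0 0; 0 -1 0; 0 0 1]
T4·…·T1 = [3/5 4/5 0; 4/5 -3/5 0; 0 0 1]

T = [3/5 4/5 0; 4/5 -3/5 0; 0 0 1]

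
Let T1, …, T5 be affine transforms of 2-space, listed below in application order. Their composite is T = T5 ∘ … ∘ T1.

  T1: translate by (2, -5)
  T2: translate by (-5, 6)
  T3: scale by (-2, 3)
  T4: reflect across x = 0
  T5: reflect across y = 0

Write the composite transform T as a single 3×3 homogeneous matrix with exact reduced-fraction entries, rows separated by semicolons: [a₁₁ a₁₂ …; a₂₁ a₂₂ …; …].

T = [2 0 -6; 0 -3 -3; 0 0 1]

T1 = [1 0 2; 0 1 -5; 0 0 1]
T2·T1 = [1 0 -3; 0 1 1; 0 0 1]
T3·…·T1 = [-2 0 6; 0 3 3; 0 0 1]
T4·…·T1 = [2 0 -6; 0 3 3; 0 0 1]
T5·…·T1 = [2 0 -6; 0 -3 -3; 0 0 1]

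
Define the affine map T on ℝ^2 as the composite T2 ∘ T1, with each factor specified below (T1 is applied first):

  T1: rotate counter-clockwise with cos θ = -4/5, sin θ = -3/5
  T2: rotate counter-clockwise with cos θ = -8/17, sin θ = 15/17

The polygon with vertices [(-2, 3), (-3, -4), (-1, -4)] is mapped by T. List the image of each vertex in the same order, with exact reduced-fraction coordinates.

T1 rotate counter-clockwise with cos θ = -4/5, sin θ = -3/5: (-2, 3) → (17/5, -6/5); (-3, -4) → (0, 5); (-1, -4) → (-8/5, 19/5)
T2 rotate counter-clockwise with cos θ = -8/17, sin θ = 15/17: (17/5, -6/5) → (-46/85, 303/85); (0, 5) → (-75/17, -40/17); (-8/5, 19/5) → (-13/5, -16/5)

image vertices: (-46/85, 303/85), (-75/17, -40/17), (-13/5, -16/5)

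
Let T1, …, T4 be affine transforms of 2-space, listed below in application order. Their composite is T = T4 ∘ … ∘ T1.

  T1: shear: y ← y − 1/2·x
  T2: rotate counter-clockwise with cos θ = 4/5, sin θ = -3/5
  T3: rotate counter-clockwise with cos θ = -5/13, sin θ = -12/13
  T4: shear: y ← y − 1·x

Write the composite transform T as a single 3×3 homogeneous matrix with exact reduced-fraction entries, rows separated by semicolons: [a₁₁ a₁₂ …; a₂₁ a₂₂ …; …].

T1 = [1 0 0; -1/2 1 0; 0 0 1]
T2·T1 = [1/2 3/5 0; -1 4/5 0; 0 0 1]
T3·…·T1 = [-29/26 33/65 0; -1/13 -56/65 0; 0 0 1]
T4·…·T1 = [-29/26 33/65 0; 27/26 -89/65 0; 0 0 1]

T = [-29/26 33/65 0; 27/26 -89/65 0; 0 0 1]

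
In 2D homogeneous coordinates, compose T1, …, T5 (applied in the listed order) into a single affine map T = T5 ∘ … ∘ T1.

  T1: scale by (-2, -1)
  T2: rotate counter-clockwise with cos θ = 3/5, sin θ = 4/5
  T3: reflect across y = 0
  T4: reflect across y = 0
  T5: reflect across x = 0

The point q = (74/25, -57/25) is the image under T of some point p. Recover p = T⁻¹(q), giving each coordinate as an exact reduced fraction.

p = (9/5, -1)

T1 = [-2 0 0; 0 -1 0; 0 0 1]
T2·T1 = [-6/5 4/5 0; -8/5 -3/5 0; 0 0 1]
T3·…·T1 = [-6/5 4/5 0; 8/5 3/5 0; 0 0 1]
T4·…·T1 = [-6/5 4/5 0; -8/5 -3/5 0; 0 0 1]
T5·…·T1 = [6/5 -4/5 0; -8/5 -3/5 0; 0 0 1]
det M = -2; M⁻¹ = [3/10 -2/5 0; -4/5 -3/5 0; 0 0 1]
M⁻¹ · (74/25, -57/25)ᵀ = (9/5, -1)ᵀ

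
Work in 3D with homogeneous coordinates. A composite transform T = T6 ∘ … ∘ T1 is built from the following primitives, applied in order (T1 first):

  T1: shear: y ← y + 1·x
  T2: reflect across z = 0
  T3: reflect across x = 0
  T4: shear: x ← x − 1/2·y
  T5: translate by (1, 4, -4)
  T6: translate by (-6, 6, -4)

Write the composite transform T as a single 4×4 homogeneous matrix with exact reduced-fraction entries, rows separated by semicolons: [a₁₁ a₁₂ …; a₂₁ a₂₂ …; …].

T1 = [1 0 0 0; 1 1 0 0; 0 0 1 0; 0 0 0 1]
T2·T1 = [1 0 0 0; 1 1 0 0; 0 0 -1 0; 0 0 0 1]
T3·…·T1 = [-1 0 0 0; 1 1 0 0; 0 0 -1 0; 0 0 0 1]
T4·…·T1 = [-3/2 -1/2 0 0; 1 1 0 0; 0 0 -1 0; 0 0 0 1]
T5·…·T1 = [-3/2 -1/2 0 1; 1 1 0 4; 0 0 -1 -4; 0 0 0 1]
T6·…·T1 = [-3/2 -1/2 0 -5; 1 1 0 10; 0 0 -1 -8; 0 0 0 1]

T = [-3/2 -1/2 0 -5; 1 1 0 10; 0 0 -1 -8; 0 0 0 1]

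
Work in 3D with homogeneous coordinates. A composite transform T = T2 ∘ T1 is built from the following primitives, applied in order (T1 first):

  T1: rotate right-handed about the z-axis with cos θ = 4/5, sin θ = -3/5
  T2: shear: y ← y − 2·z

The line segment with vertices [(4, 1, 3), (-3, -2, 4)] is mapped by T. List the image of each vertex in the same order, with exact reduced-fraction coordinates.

image vertices: (19/5, -38/5, 3), (-18/5, -39/5, 4)

T1 rotate right-handed about the z-axis with cos θ = 4/5, sin θ = -3/5: (4, 1, 3) → (19/5, -8/5, 3); (-3, -2, 4) → (-18/5, 1/5, 4)
T2 shear: y ← y − 2·z: (19/5, -8/5, 3) → (19/5, -38/5, 3); (-18/5, 1/5, 4) → (-18/5, -39/5, 4)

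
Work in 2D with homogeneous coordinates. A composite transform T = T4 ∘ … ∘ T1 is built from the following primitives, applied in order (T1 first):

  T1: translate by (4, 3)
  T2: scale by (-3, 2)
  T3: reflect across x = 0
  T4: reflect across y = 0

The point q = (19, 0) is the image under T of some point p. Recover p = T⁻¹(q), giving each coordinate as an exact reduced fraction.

T1 = [1 0 4; 0 1 3; 0 0 1]
T2·T1 = [-3 0 -12; 0 2 6; 0 0 1]
T3·…·T1 = [3 0 12; 0 2 6; 0 0 1]
T4·…·T1 = [3 0 12; 0 -2 -6; 0 0 1]
det M = -6; M⁻¹ = [1/3 0 -4; 0 -1/2 -3; 0 0 1]
M⁻¹ · (19, 0)ᵀ = (7/3, -3)ᵀ

p = (7/3, -3)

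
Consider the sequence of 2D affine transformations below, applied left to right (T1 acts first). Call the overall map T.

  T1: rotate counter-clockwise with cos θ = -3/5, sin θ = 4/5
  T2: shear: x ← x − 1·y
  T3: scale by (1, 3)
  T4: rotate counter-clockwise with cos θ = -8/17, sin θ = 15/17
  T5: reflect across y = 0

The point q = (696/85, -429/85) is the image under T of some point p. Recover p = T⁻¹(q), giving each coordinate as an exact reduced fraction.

T1 = [-3/5 -4/5 0; 4/5 -3/5 0; 0 0 1]
T2·T1 = [-7/5 -1/5 0; 4/5 -3/5 0; 0 0 1]
T3·…·T1 = [-7/5 -1/5 0; 12/5 -9/5 0; 0 0 1]
T4·…·T1 = [-124/85 143/85 0; -201/85 57/85 0; 0 0 1]
T5·…·T1 = [-124/85 143/85 0; 201/85 -57/85 0; 0 0 1]
det M = -3; M⁻¹ = [19/85 143/255 0; 67/85 124/255 0; 0 0 1]
M⁻¹ · (696/85, -429/85)ᵀ = (-1, 4)ᵀ

p = (-1, 4)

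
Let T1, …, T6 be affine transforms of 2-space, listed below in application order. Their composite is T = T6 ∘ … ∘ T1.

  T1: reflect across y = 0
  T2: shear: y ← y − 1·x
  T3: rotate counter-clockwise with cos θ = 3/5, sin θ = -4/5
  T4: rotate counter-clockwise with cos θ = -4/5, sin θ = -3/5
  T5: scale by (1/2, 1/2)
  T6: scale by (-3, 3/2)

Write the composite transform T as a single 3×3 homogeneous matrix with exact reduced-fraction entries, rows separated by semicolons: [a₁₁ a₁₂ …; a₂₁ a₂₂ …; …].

T = [51/50 -21/50 0; 93/100 18/25 0; 0 0 1]

T1 = [1 0 0; 0 -1 0; 0 0 1]
T2·T1 = [1 0 0; -1 -1 0; 0 0 1]
T3·…·T1 = [-1/5 -4/5 0; -7/5 -3/5 0; 0 0 1]
T4·…·T1 = [-17/25 7/25 0; 31/25 24/25 0; 0 0 1]
T5·…·T1 = [-17/50 7/50 0; 31/50 12/25 0; 0 0 1]
T6·…·T1 = [51/50 -21/50 0; 93/100 18/25 0; 0 0 1]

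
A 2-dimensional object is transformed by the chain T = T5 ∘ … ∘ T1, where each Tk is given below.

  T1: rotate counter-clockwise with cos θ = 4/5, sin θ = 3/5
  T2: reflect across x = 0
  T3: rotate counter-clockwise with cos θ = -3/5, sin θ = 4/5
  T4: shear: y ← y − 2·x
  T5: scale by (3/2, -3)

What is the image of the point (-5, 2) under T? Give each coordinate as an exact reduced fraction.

T(p) = (-3, -27)

T1 rotate counter-clockwise with cos θ = 4/5, sin θ = 3/5: (-5, 2) → (-26/5, -7/5)
T2 reflect across x = 0: (-26/5, -7/5) → (26/5, -7/5)
T3 rotate counter-clockwise with cos θ = -3/5, sin θ = 4/5: (26/5, -7/5) → (-2, 5)
T4 shear: y ← y − 2·x: (-2, 5) → (-2, 9)
T5 scale by (3/2, -3): (-2, 9) → (-3, -27)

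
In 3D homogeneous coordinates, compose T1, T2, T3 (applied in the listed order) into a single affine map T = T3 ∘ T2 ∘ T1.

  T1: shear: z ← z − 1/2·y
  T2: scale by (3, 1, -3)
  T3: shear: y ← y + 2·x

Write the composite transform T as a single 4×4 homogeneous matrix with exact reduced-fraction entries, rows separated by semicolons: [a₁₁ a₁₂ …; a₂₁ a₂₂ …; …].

T1 = [1 0 0 0; 0 1 0 0; 0 -1/2 1 0; 0 0 0 1]
T2·T1 = [3 0 0 0; 0 1 0 0; 0 3/2 -3 0; 0 0 0 1]
T3·…·T1 = [3 0 0 0; 6 1 0 0; 0 3/2 -3 0; 0 0 0 1]

T = [3 0 0 0; 6 1 0 0; 0 3/2 -3 0; 0 0 0 1]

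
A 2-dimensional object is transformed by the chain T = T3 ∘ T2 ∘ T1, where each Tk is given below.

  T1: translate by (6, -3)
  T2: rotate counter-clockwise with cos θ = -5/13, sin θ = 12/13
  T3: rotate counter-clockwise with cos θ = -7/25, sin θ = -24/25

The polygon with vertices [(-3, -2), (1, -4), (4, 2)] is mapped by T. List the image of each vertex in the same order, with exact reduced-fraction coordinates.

T1 translate by (6, -3): (-3, -2) → (3, -5); (1, -4) → (7, -7); (4, 2) → (10, -1)
T2 rotate counter-clockwise with cos θ = -5/13, sin θ = 12/13: (3, -5) → (45/13, 61/13); (7, -7) → (49/13, 119/13); (10, -1) → (-38/13, 125/13)
T3 rotate counter-clockwise with cos θ = -7/25, sin θ = -24/25: (45/13, 61/13) → (1149/325, -1507/325); (49/13, 119/13) → (2513/325, -2009/325); (-38/13, 125/13) → (3266/325, 37/325)

image vertices: (1149/325, -1507/325), (2513/325, -2009/325), (3266/325, 37/325)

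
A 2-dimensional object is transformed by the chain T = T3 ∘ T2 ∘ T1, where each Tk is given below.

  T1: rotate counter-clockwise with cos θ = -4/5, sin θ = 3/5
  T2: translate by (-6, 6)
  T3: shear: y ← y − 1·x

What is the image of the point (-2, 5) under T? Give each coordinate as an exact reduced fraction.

T1 rotate counter-clockwise with cos θ = -4/5, sin θ = 3/5: (-2, 5) → (-7/5, -26/5)
T2 translate by (-6, 6): (-7/5, -26/5) → (-37/5, 4/5)
T3 shear: y ← y − 1·x: (-37/5, 4/5) → (-37/5, 41/5)

T(p) = (-37/5, 41/5)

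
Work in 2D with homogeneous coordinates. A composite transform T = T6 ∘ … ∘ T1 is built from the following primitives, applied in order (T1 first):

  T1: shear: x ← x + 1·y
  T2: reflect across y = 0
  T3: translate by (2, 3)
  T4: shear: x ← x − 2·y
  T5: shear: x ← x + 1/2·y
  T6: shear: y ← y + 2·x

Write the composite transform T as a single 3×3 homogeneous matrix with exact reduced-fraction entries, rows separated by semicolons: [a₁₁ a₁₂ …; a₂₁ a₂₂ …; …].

T = [1 5/2 -5/2; 2 4 -2; 0 0 1]

T1 = [1 1 0; 0 1 0; 0 0 1]
T2·T1 = [1 1 0; 0 -1 0; 0 0 1]
T3·…·T1 = [1 1 2; 0 -1 3; 0 0 1]
T4·…·T1 = [1 3 -4; 0 -1 3; 0 0 1]
T5·…·T1 = [1 5/2 -5/2; 0 -1 3; 0 0 1]
T6·…·T1 = [1 5/2 -5/2; 2 4 -2; 0 0 1]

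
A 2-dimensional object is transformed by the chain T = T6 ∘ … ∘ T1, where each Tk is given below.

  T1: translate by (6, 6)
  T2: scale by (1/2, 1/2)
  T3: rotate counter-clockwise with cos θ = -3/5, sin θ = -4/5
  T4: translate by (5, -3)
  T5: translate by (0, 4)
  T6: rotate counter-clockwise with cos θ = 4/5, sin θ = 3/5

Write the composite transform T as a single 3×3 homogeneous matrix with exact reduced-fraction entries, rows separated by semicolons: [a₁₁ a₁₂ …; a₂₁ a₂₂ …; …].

T = [0 1/2 32/5; -1/2 0 4/5; 0 0 1]

T1 = [1 0 6; 0 1 6; 0 0 1]
T2·T1 = [1/2 0 3; 0 1/2 3; 0 0 1]
T3·…·T1 = [-3/10 2/5 3/5; -2/5 -3/10 -21/5; 0 0 1]
T4·…·T1 = [-3/10 2/5 28/5; -2/5 -3/10 -36/5; 0 0 1]
T5·…·T1 = [-3/10 2/5 28/5; -2/5 -3/10 -16/5; 0 0 1]
T6·…·T1 = [0 1/2 32/5; -1/2 0 4/5; 0 0 1]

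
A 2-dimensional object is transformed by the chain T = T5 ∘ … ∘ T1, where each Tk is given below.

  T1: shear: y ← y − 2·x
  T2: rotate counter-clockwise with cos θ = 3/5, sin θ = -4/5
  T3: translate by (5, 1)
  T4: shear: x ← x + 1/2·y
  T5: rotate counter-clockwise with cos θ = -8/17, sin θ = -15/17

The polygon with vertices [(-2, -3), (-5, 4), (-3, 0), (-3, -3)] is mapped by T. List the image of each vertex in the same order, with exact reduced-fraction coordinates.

image vertices: (-8/85, -593/85), (209/85, -4057/170), (13/17, -457/34), (62/85, -823/85)

T1 shear: y ← y − 2·x: (-2, -3) → (-2, 1); (-5, 4) → (-5, 14); (-3, 0) → (-3, 6); (-3, -3) → (-3, 3)
T2 rotate counter-clockwise with cos θ = 3/5, sin θ = -4/5: (-2, 1) → (-2/5, 11/5); (-5, 14) → (41/5, 62/5); (-3, 6) → (3, 6); (-3, 3) → (3/5, 21/5)
T3 translate by (5, 1): (-2/5, 11/5) → (23/5, 16/5); (41/5, 62/5) → (66/5, 67/5); (3, 6) → (8, 7); (3/5, 21/5) → (28/5, 26/5)
T4 shear: x ← x + 1/2·y: (23/5, 16/5) → (31/5, 16/5); (66/5, 67/5) → (199/10, 67/5); (8, 7) → (23/2, 7); (28/5, 26/5) → (41/5, 26/5)
T5 rotate counter-clockwise with cos θ = -8/17, sin θ = -15/17: (31/5, 16/5) → (-8/85, -593/85); (199/10, 67/5) → (209/85, -4057/170); (23/2, 7) → (13/17, -457/34); (41/5, 26/5) → (62/85, -823/85)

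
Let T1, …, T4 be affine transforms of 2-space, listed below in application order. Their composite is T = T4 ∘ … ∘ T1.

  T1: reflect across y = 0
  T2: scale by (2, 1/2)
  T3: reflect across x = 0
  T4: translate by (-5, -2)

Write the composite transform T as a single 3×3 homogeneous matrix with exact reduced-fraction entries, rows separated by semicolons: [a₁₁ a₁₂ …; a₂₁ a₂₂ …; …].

T1 = [1 0 0; 0 -1 0; 0 0 1]
T2·T1 = [2 0 0; 0 -1/2 0; 0 0 1]
T3·…·T1 = [-2 0 0; 0 -1/2 0; 0 0 1]
T4·…·T1 = [-2 0 -5; 0 -1/2 -2; 0 0 1]

T = [-2 0 -5; 0 -1/2 -2; 0 0 1]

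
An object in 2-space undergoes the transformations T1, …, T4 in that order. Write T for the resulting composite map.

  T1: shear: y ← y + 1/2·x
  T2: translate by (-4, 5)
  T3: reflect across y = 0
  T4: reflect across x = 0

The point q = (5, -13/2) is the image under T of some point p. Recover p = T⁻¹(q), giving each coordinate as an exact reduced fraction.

T1 = [1 0 0; 1/2 1 0; 0 0 1]
T2·T1 = [1 0 -4; 1/2 1 5; 0 0 1]
T3·…·T1 = [1 0 -4; -1/2 -1 -5; 0 0 1]
T4·…·T1 = [-1 0 4; -1/2 -1 -5; 0 0 1]
det M = 1; M⁻¹ = [-1 0 4; 1/2 -1 -7; 0 0 1]
M⁻¹ · (5, -13/2)ᵀ = (-1, 2)ᵀ

p = (-1, 2)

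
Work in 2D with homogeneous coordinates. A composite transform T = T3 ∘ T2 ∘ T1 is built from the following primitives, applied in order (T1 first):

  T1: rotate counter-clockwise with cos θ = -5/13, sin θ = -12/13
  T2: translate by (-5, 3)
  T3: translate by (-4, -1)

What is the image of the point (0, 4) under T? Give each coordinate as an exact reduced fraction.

T1 rotate counter-clockwise with cos θ = -5/13, sin θ = -12/13: (0, 4) → (48/13, -20/13)
T2 translate by (-5, 3): (48/13, -20/13) → (-17/13, 19/13)
T3 translate by (-4, -1): (-17/13, 19/13) → (-69/13, 6/13)

T(p) = (-69/13, 6/13)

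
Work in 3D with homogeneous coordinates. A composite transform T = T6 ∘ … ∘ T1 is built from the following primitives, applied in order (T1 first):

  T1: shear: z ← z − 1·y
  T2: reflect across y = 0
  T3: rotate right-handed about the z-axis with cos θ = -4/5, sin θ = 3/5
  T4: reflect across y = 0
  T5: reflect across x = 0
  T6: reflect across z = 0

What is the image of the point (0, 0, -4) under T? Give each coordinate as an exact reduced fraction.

T1 shear: z ← z − 1·y: (0, 0, -4) → (0, 0, -4)
T2 reflect across y = 0: (0, 0, -4) → (0, 0, -4)
T3 rotate right-handed about the z-axis with cos θ = -4/5, sin θ = 3/5: (0, 0, -4) → (0, 0, -4)
T4 reflect across y = 0: (0, 0, -4) → (0, 0, -4)
T5 reflect across x = 0: (0, 0, -4) → (0, 0, -4)
T6 reflect across z = 0: (0, 0, -4) → (0, 0, 4)

T(p) = (0, 0, 4)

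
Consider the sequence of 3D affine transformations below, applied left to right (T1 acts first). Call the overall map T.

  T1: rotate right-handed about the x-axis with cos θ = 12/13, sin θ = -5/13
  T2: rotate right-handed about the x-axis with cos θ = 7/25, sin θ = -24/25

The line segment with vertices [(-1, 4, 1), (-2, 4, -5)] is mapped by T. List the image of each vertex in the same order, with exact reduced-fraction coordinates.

image vertices: (-1, 179/325, -1328/325), (-2, -1759/325, -1112/325)

T1 rotate right-handed about the x-axis with cos θ = 12/13, sin θ = -5/13: (-1, 4, 1) → (-1, 53/13, -8/13); (-2, 4, -5) → (-2, 23/13, -80/13)
T2 rotate right-handed about the x-axis with cos θ = 7/25, sin θ = -24/25: (-1, 53/13, -8/13) → (-1, 179/325, -1328/325); (-2, 23/13, -80/13) → (-2, -1759/325, -1112/325)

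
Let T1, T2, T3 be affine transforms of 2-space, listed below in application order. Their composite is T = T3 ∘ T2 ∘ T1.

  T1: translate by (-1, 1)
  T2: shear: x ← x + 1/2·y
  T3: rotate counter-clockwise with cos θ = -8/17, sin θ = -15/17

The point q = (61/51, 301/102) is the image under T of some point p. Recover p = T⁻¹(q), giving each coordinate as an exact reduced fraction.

p = (-2, -4/3)

T1 = [1 0 -1; 0 1 1; 0 0 1]
T2·T1 = [1 1/2 -1/2; 0 1 1; 0 0 1]
T3·…·T1 = [-8/17 11/17 19/17; -15/17 -31/34 -1/34; 0 0 1]
det M = 1; M⁻¹ = [-31/34 -11/17 1; 15/17 -8/17 -1; 0 0 1]
M⁻¹ · (61/51, 301/102)ᵀ = (-2, -4/3)ᵀ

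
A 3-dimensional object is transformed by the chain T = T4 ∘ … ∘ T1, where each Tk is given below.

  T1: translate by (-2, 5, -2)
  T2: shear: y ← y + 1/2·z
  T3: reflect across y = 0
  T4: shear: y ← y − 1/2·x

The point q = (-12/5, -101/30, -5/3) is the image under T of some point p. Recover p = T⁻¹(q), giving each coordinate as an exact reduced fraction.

p = (-2/5, 2/5, 1/3)

T1 = [1 0 0 -2; 0 1 0 5; 0 0 1 -2; 0 0 0 1]
T2·T1 = [1 0 0 -2; 0 1 1/2 4; 0 0 1 -2; 0 0 0 1]
T3·…·T1 = [1 0 0 -2; 0 -1 -1/2 -4; 0 0 1 -2; 0 0 0 1]
T4·…·T1 = [1 0 0 -2; -1/2 -1 -1/2 -3; 0 0 1 -2; 0 0 0 1]
det M = -1; M⁻¹ = [1 0 0 2; -1/2 -1 -1/2 -5; 0 0 1 2; 0 0 0 1]
M⁻¹ · (-12/5, -101/30, -5/3)ᵀ = (-2/5, 2/5, 1/3)ᵀ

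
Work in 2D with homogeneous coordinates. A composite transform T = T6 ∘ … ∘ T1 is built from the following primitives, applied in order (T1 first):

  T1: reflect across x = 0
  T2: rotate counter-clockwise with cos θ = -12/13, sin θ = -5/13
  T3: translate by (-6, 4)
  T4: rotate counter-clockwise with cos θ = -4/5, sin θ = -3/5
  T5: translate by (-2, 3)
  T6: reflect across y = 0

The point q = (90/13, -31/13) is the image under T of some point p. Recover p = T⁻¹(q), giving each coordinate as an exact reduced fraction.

p = (0, -2)

T1 = [-1 0 0; 0 1 0; 0 0 1]
T2·T1 = [12/13 5/13 0; 5/13 -12/13 0; 0 0 1]
T3·…·T1 = [12/13 5/13 -6; 5/13 -12/13 4; 0 0 1]
T4·…·T1 = [-33/65 -56/65 36/5; -56/65 33/65 2/5; 0 0 1]
T5·…·T1 = [-33/65 -56/65 26/5; -56/65 33/65 17/5; 0 0 1]
T6·…·T1 = [-33/65 -56/65 26/5; 56/65 -33/65 -17/5; 0 0 1]
det M = 1; M⁻¹ = [-33/65 56/65 362/65; -56/65 -33/65 179/65; 0 0 1]
M⁻¹ · (90/13, -31/13)ᵀ = (0, -2)ᵀ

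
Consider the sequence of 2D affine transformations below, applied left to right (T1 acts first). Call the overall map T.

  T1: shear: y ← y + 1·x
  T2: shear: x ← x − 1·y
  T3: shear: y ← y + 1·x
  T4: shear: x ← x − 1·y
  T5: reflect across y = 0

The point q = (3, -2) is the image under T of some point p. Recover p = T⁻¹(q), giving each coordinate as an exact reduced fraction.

T1 = [1 0 0; 1 1 0; 0 0 1]
T2·T1 = [0 -1 0; 1 1 0; 0 0 1]
T3·…·T1 = [0 -1 0; 1 0 0; 0 0 1]
T4·…·T1 = [-1 -1 0; 1 0 0; 0 0 1]
T5·…·T1 = [-1 -1 0; -1 0 0; 0 0 1]
det M = -1; M⁻¹ = [0 -1 0; -1 1 0; 0 0 1]
M⁻¹ · (3, -2)ᵀ = (2, -5)ᵀ

p = (2, -5)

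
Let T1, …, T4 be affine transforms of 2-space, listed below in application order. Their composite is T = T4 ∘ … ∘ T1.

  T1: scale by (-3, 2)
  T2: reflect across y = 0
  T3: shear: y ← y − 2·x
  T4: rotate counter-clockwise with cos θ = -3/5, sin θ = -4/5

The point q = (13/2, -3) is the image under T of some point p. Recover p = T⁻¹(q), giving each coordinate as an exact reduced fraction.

T1 = [-3 0 0; 0 2 0; 0 0 1]
T2·T1 = [-3 0 0; 0 -2 0; 0 0 1]
T3·…·T1 = [-3 0 0; 6 -2 0; 0 0 1]
T4·…·T1 = [33/5 -8/5 0; -6/5 6/5 0; 0 0 1]
det M = 6; M⁻¹ = [1/5 4/15 0; 1/5 11/10 0; 0 0 1]
M⁻¹ · (13/2, -3)ᵀ = (1/2, -2)ᵀ

p = (1/2, -2)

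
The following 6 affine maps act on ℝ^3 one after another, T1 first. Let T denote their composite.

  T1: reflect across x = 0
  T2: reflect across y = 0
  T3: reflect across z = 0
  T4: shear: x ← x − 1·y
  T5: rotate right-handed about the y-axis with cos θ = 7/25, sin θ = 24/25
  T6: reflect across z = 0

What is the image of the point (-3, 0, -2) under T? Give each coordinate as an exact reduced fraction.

T(p) = (69/25, 0, 58/25)

T1 reflect across x = 0: (-3, 0, -2) → (3, 0, -2)
T2 reflect across y = 0: (3, 0, -2) → (3, 0, -2)
T3 reflect across z = 0: (3, 0, -2) → (3, 0, 2)
T4 shear: x ← x − 1·y: (3, 0, 2) → (3, 0, 2)
T5 rotate right-handed about the y-axis with cos θ = 7/25, sin θ = 24/25: (3, 0, 2) → (69/25, 0, -58/25)
T6 reflect across z = 0: (69/25, 0, -58/25) → (69/25, 0, 58/25)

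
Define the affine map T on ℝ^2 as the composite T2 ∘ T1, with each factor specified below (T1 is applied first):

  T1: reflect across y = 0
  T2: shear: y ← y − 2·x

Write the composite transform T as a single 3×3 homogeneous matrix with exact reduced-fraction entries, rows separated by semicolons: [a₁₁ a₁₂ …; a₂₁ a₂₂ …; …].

T1 = [1 0 0; 0 -1 0; 0 0 1]
T2·T1 = [1 0 0; -2 -1 0; 0 0 1]

T = [1 0 0; -2 -1 0; 0 0 1]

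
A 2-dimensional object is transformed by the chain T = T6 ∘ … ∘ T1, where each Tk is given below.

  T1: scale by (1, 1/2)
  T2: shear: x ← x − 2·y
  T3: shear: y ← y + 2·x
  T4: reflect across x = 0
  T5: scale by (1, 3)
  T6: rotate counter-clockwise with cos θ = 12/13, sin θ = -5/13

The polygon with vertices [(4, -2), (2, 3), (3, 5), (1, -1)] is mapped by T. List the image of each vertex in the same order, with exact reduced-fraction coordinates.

image vertices: (93/13, 426/13), (9/26, -23/13), (3/26, -64/13), (57/26, 136/13)

T1 scale by (1, 1/2): (4, -2) → (4, -1); (2, 3) → (2, 3/2); (3, 5) → (3, 5/2); (1, -1) → (1, -1/2)
T2 shear: x ← x − 2·y: (4, -1) → (6, -1); (2, 3/2) → (-1, 3/2); (3, 5/2) → (-2, 5/2); (1, -1/2) → (2, -1/2)
T3 shear: y ← y + 2·x: (6, -1) → (6, 11); (-1, 3/2) → (-1, -1/2); (-2, 5/2) → (-2, -3/2); (2, -1/2) → (2, 7/2)
T4 reflect across x = 0: (6, 11) → (-6, 11); (-1, -1/2) → (1, -1/2); (-2, -3/2) → (2, -3/2); (2, 7/2) → (-2, 7/2)
T5 scale by (1, 3): (-6, 11) → (-6, 33); (1, -1/2) → (1, -3/2); (2, -3/2) → (2, -9/2); (-2, 7/2) → (-2, 21/2)
T6 rotate counter-clockwise with cos θ = 12/13, sin θ = -5/13: (-6, 33) → (93/13, 426/13); (1, -3/2) → (9/26, -23/13); (2, -9/2) → (3/26, -64/13); (-2, 21/2) → (57/26, 136/13)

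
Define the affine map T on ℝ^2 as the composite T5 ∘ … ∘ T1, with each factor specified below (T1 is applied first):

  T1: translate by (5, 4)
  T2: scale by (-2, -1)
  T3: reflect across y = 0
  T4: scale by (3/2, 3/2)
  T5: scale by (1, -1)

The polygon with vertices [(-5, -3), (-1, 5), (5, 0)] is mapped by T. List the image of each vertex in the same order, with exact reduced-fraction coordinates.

image vertices: (0, -3/2), (-12, -27/2), (-30, -6)

T1 translate by (5, 4): (-5, -3) → (0, 1); (-1, 5) → (4, 9); (5, 0) → (10, 4)
T2 scale by (-2, -1): (0, 1) → (0, -1); (4, 9) → (-8, -9); (10, 4) → (-20, -4)
T3 reflect across y = 0: (0, -1) → (0, 1); (-8, -9) → (-8, 9); (-20, -4) → (-20, 4)
T4 scale by (3/2, 3/2): (0, 1) → (0, 3/2); (-8, 9) → (-12, 27/2); (-20, 4) → (-30, 6)
T5 scale by (1, -1): (0, 3/2) → (0, -3/2); (-12, 27/2) → (-12, -27/2); (-30, 6) → (-30, -6)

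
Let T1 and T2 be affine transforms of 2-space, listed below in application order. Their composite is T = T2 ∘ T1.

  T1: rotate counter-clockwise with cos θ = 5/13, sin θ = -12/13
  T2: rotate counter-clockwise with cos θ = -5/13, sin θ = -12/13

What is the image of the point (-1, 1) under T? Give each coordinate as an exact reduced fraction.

T1 rotate counter-clockwise with cos θ = 5/13, sin θ = -12/13: (-1, 1) → (7/13, 17/13)
T2 rotate counter-clockwise with cos θ = -5/13, sin θ = -12/13: (7/13, 17/13) → (1, -1)

T(p) = (1, -1)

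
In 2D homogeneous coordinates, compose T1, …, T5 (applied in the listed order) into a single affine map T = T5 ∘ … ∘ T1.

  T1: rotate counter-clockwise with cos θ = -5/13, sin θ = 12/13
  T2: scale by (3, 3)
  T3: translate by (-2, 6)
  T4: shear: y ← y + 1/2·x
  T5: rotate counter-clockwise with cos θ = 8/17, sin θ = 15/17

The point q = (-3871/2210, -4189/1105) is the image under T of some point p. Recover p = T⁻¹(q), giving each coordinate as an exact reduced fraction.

p = (-1, 6/5)

T1 = [-5/13 -12/13 0; 12/13 -5/13 0; 0 0 1]
T2·T1 = [-15/13 -36/13 0; 36/13 -15/13 0; 0 0 1]
T3·…·T1 = [-15/13 -36/13 -2; 36/13 -15/13 6; 0 0 1]
T4·…·T1 = [-15/13 -36/13 -2; 57/26 -33/13 5; 0 0 1]
T5·…·T1 = [-1095/442 207/221 -91/17; 3/221 -804/221 10/17; 0 0 1]
det M = 9; M⁻¹ = [-268/663 -23/221 -82/39; -1/663 -365/1326 2/13; 0 0 1]
M⁻¹ · (-3871/2210, -4189/1105)ᵀ = (-1, 6/5)ᵀ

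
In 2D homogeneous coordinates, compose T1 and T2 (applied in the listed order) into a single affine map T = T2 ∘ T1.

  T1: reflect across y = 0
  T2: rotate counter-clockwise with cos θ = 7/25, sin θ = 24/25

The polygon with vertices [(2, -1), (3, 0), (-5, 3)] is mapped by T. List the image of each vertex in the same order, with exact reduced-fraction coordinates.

image vertices: (-2/5, 11/5), (21/25, 72/25), (37/25, -141/25)

T1 reflect across y = 0: (2, -1) → (2, 1); (3, 0) → (3, 0); (-5, 3) → (-5, -3)
T2 rotate counter-clockwise with cos θ = 7/25, sin θ = 24/25: (2, 1) → (-2/5, 11/5); (3, 0) → (21/25, 72/25); (-5, -3) → (37/25, -141/25)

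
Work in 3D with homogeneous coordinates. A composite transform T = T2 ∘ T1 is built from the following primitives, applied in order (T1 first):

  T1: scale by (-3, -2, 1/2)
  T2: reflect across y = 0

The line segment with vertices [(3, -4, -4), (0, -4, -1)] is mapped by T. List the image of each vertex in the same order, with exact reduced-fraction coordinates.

image vertices: (-9, -8, -2), (0, -8, -1/2)

T1 scale by (-3, -2, 1/2): (3, -4, -4) → (-9, 8, -2); (0, -4, -1) → (0, 8, -1/2)
T2 reflect across y = 0: (-9, 8, -2) → (-9, -8, -2); (0, 8, -1/2) → (0, -8, -1/2)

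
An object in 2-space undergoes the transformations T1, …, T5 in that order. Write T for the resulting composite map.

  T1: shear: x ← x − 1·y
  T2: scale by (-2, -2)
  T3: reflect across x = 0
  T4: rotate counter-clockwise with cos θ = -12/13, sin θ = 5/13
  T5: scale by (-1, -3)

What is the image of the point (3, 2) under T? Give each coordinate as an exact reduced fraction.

T(p) = (4/13, -174/13)

T1 shear: x ← x − 1·y: (3, 2) → (1, 2)
T2 scale by (-2, -2): (1, 2) → (-2, -4)
T3 reflect across x = 0: (-2, -4) → (2, -4)
T4 rotate counter-clockwise with cos θ = -12/13, sin θ = 5/13: (2, -4) → (-4/13, 58/13)
T5 scale by (-1, -3): (-4/13, 58/13) → (4/13, -174/13)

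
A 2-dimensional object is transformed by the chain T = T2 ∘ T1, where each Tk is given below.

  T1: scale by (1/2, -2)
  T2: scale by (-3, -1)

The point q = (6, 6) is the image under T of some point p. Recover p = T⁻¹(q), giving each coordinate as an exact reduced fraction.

T1 = [1/2 0 0; 0 -2 0; 0 0 1]
T2·T1 = [-3/2 0 0; 0 2 0; 0 0 1]
det M = -3; M⁻¹ = [-2/3 0 0; 0 1/2 0; 0 0 1]
M⁻¹ · (6, 6)ᵀ = (-4, 3)ᵀ

p = (-4, 3)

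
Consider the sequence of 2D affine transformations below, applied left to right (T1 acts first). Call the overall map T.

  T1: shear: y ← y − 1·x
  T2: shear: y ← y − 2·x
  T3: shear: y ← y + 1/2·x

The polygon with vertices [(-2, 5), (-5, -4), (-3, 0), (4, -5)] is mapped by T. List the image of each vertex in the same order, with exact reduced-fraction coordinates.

T1 shear: y ← y − 1·x: (-2, 5) → (-2, 7); (-5, -4) → (-5, 1); (-3, 0) → (-3, 3); (4, -5) → (4, -9)
T2 shear: y ← y − 2·x: (-2, 7) → (-2, 11); (-5, 1) → (-5, 11); (-3, 3) → (-3, 9); (4, -9) → (4, -17)
T3 shear: y ← y + 1/2·x: (-2, 11) → (-2, 10); (-5, 11) → (-5, 17/2); (-3, 9) → (-3, 15/2); (4, -17) → (4, -15)

image vertices: (-2, 10), (-5, 17/2), (-3, 15/2), (4, -15)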